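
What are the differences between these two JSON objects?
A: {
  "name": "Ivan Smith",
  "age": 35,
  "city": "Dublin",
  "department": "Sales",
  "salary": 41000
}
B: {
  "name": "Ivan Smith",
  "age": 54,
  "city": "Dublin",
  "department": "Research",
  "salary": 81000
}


Comparing each field (in key order):
  name: same
  age: DIFFERENT
  city: same
  department: DIFFERENT
  salary: DIFFERENT
Differences:
  age: 35 -> 54
  department: Sales -> Research
  salary: 41000 -> 81000

3 field(s) changed

3 changes: age, department, salary


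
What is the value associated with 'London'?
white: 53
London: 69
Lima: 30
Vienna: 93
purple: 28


Looking up key 'London'
Value: 69

69


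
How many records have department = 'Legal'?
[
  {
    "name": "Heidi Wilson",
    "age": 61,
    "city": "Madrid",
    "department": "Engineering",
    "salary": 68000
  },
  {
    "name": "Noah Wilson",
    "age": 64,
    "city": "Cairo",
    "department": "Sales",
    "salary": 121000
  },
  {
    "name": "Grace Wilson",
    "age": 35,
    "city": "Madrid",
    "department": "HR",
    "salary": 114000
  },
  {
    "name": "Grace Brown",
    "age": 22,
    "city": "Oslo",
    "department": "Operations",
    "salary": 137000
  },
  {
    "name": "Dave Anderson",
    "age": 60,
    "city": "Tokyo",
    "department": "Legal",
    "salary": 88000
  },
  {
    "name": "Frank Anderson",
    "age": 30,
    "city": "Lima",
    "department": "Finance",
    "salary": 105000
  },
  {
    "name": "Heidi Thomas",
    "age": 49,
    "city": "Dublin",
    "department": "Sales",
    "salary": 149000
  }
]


Data: 7 records
Condition: department = 'Legal'

Checking each record:
  Heidi Wilson: Engineering
  Noah Wilson: Sales
  Grace Wilson: HR
  Grace Brown: Operations
  Dave Anderson: Legal MATCH
  Frank Anderson: Finance
  Heidi Thomas: Sales

Count: 1

1


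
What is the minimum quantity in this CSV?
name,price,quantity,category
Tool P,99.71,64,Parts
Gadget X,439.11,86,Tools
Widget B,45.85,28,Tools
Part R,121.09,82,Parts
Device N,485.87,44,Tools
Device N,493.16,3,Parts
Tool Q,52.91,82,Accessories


Computing minimum quantity:
Values: [64, 86, 28, 82, 44, 3, 82]
Min = 3

3


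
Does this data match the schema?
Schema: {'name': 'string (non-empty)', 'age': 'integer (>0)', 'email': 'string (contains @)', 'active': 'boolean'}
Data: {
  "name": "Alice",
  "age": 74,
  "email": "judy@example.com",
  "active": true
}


Validating each field against schema:
  name: OK (non-empty string)
  age: OK (positive integer)
  email: OK (string with @)
  active: OK (boolean)

Result: VALID

VALID


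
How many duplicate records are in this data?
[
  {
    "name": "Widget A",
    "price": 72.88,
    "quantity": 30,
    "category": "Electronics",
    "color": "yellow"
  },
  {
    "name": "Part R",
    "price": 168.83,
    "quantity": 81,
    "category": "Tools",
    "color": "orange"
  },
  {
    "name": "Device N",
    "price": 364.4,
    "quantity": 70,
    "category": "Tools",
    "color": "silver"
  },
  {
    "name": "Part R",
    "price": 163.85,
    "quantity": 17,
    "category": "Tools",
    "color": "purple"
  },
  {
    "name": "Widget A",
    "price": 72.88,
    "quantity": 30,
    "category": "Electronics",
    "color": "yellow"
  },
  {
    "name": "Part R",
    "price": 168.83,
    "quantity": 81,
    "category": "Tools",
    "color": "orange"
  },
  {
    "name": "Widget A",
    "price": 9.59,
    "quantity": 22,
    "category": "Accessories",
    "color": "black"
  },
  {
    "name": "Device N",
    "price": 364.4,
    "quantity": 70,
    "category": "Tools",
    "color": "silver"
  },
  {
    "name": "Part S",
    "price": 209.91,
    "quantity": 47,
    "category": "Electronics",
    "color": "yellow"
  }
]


Checking 9 records for duplicates:

  Row 1: Widget A ($72.88, qty 30)
  Row 2: Part R ($168.83, qty 81)
  Row 3: Device N ($364.4, qty 70)
  Row 4: Part R ($163.85, qty 17)
  Row 5: Widget A ($72.88, qty 30) <-- DUPLICATE
  Row 6: Part R ($168.83, qty 81) <-- DUPLICATE
  Row 7: Widget A ($9.59, qty 22)
  Row 8: Device N ($364.4, qty 70) <-- DUPLICATE
  Row 9: Part S ($209.91, qty 47)

Duplicates found: 3
Unique records: 6

3 duplicates, 6 unique


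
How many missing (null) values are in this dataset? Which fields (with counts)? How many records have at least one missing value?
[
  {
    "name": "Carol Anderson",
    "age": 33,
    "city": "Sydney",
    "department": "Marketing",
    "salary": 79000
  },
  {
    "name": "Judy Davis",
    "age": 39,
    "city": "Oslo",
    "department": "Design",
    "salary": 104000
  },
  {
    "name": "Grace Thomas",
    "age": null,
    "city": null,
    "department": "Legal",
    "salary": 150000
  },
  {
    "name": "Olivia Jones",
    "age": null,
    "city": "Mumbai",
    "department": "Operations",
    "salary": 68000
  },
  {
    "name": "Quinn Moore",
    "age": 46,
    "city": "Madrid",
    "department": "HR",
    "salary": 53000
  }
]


Checking for missing (null) values in 5 records:

  Carol Anderson: complete
  Judy Davis: complete
  Grace Thomas: age, city
  Olivia Jones: age
  Quinn Moore: complete

Per field:
  name: 0 missing
  age: 2 missing
  city: 1 missing
  department: 0 missing
  salary: 0 missing

Total missing values: 3
Records with any missing: 2

3 missing values (age: 2, city: 1); 2 incomplete records


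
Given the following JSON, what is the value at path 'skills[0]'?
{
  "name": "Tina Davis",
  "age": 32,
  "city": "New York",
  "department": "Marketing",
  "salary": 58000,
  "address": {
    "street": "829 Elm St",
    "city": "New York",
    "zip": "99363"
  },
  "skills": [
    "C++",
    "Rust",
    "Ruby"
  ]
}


Query: skills[0]
Path: skills -> first element
Value: C++

C++


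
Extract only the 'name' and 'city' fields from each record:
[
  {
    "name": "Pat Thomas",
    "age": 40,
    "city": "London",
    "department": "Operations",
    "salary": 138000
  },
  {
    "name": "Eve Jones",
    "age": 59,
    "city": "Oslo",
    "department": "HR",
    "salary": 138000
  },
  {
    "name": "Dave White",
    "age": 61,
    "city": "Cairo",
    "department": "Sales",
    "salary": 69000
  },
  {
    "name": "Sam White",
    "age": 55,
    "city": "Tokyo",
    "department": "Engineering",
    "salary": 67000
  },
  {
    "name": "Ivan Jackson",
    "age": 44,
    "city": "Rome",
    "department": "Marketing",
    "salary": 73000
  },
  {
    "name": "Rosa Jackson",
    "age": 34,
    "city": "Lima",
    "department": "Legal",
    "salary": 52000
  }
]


Original: 6 records with fields: name, age, city, department, salary
Keep: ['name', 'city']
Drop: ['age', 'department', 'salary']
Result: 6 records, 2 fields each

[
  {
    "name": "Pat Thomas",
    "city": "London"
  },
  {
    "name": "Eve Jones",
    "city": "Oslo"
  },
  {
    "name": "Dave White",
    "city": "Cairo"
  },
  {
    "name": "Sam White",
    "city": "Tokyo"
  },
  {
    "name": "Ivan Jackson",
    "city": "Rome"
  },
  {
    "name": "Rosa Jackson",
    "city": "Lima"
  }
]


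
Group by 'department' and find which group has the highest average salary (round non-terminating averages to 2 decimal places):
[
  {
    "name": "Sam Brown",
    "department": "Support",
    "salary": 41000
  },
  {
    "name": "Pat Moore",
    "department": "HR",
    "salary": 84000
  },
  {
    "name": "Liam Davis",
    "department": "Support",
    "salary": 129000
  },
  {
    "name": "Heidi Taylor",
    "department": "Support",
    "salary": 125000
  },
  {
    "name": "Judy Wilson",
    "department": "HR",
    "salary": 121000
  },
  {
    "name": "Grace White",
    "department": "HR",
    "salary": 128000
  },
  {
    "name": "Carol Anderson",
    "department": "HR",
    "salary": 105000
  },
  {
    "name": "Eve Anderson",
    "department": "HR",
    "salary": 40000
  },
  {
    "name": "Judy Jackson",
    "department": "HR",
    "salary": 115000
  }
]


Group by: department

Groups:
  HR: 6 people, avg salary = 593000/6 ≈ $98833.33
  Support: 3 people, avg salary = 295000/3 ≈ $98333.33

Highest average salary: HR (≈$98833.33)

HR (≈$98833.33)


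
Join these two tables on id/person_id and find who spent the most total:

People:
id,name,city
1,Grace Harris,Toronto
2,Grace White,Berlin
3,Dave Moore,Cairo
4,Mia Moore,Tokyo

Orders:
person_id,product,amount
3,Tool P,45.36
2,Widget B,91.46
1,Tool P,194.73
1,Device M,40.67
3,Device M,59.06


Join on: people.id = orders.person_id

Joined rows:
  Dave Moore (Cairo) bought Tool P for $45.36
  Grace White (Berlin) bought Widget B for $91.46
  Grace Harris (Toronto) bought Tool P for $194.73
  Grace Harris (Toronto) bought Device M for $40.67
  Dave Moore (Cairo) bought Device M for $59.06

Total per person:
  Grace Harris: $235.40
  Dave Moore: $104.42
  Grace White: $91.46

Top spender: Grace Harris ($235.40)

Grace Harris ($235.40)


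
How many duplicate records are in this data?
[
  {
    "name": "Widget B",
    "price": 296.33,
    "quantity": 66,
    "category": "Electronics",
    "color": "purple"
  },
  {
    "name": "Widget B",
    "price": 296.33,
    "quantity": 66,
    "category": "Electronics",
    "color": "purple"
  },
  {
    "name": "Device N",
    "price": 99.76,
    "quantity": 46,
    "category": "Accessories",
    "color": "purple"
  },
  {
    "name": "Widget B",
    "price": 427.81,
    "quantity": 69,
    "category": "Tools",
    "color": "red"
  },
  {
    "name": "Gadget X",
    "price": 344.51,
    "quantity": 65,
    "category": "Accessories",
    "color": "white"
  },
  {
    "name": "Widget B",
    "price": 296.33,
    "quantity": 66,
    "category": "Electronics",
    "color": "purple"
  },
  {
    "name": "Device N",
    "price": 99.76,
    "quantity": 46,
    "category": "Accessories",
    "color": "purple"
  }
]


Checking 7 records for duplicates:

  Row 1: Widget B ($296.33, qty 66)
  Row 2: Widget B ($296.33, qty 66) <-- DUPLICATE
  Row 3: Device N ($99.76, qty 46)
  Row 4: Widget B ($427.81, qty 69)
  Row 5: Gadget X ($344.51, qty 65)
  Row 6: Widget B ($296.33, qty 66) <-- DUPLICATE
  Row 7: Device N ($99.76, qty 46) <-- DUPLICATE

Duplicates found: 3
Unique records: 4

3 duplicates, 4 unique


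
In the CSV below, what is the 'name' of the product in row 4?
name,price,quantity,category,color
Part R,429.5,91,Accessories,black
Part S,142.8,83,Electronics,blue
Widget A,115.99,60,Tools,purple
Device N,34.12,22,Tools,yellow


Query: Row 4 ('Device N'), column 'name'
Value: Device N

Device N


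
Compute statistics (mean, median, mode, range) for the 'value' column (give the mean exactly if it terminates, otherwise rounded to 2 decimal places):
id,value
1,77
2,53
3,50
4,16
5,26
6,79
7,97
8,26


Data: [77, 53, 50, 16, 26, 79, 97, 26]
Count: 8
Sum: 424
Mean: 424/8 = 53
Sorted: [16, 26, 26, 50, 53, 77, 79, 97]
Median: 51.5
Mode: 26 (2 times)
Range: 97 - 16 = 81
Min: 16, Max: 97

mean=53, median=51.5, mode=26, range=81


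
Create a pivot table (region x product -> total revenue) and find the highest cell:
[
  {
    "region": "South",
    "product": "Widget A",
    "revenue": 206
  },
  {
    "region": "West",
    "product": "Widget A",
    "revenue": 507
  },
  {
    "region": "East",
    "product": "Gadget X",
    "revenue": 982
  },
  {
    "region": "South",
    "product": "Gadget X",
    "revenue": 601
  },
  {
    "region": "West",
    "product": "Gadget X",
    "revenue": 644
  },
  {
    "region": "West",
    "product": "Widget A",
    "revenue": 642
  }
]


Pivot: region (rows) x product (columns) -> total revenue

     Gadget X      Widget A    
East           982             0  
South          601           206  
West           644          1149  

Highest: West / Widget A = $1149

West / Widget A = $1149


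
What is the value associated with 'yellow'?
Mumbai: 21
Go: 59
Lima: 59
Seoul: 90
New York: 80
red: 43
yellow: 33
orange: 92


Looking up key 'yellow'
Value: 33

33


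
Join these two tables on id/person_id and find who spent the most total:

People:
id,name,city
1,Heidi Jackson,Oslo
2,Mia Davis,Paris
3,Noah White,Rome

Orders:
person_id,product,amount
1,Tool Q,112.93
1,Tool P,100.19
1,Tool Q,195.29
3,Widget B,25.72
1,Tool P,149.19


Join on: people.id = orders.person_id

Joined rows:
  Heidi Jackson (Oslo) bought Tool Q for $112.93
  Heidi Jackson (Oslo) bought Tool P for $100.19
  Heidi Jackson (Oslo) bought Tool Q for $195.29
  Noah White (Rome) bought Widget B for $25.72
  Heidi Jackson (Oslo) bought Tool P for $149.19

Total per person:
  Heidi Jackson: $557.60
  Noah White: $25.72

Top spender: Heidi Jackson ($557.60)

Heidi Jackson ($557.60)


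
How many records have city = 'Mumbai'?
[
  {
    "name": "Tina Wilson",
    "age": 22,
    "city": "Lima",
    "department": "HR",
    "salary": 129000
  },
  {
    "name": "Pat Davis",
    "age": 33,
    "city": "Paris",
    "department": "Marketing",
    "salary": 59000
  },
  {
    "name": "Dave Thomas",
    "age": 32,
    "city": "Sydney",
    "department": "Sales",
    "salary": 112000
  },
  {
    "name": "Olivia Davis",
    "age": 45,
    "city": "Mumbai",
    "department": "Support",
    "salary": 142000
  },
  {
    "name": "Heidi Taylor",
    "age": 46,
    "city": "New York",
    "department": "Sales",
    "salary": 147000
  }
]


Data: 5 records
Condition: city = 'Mumbai'

Checking each record:
  Tina Wilson: Lima
  Pat Davis: Paris
  Dave Thomas: Sydney
  Olivia Davis: Mumbai MATCH
  Heidi Taylor: New York

Count: 1

1


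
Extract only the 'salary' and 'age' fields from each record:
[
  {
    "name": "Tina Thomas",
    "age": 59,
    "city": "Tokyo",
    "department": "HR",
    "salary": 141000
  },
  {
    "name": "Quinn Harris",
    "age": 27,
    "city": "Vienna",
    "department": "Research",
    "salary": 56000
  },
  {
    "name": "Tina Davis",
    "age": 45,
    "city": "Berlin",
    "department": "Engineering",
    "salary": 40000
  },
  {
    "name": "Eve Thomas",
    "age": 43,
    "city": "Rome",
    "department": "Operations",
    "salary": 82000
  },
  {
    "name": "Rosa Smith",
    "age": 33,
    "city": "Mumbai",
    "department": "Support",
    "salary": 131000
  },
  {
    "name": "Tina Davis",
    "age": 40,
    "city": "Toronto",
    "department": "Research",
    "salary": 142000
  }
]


Original: 6 records with fields: name, age, city, department, salary
Keep: ['salary', 'age']
Drop: ['name', 'city', 'department']
Result: 6 records, 2 fields each

[
  {
    "salary": 141000,
    "age": 59
  },
  {
    "salary": 56000,
    "age": 27
  },
  {
    "salary": 40000,
    "age": 45
  },
  {
    "salary": 82000,
    "age": 43
  },
  {
    "salary": 131000,
    "age": 33
  },
  {
    "salary": 142000,
    "age": 40
  }
]


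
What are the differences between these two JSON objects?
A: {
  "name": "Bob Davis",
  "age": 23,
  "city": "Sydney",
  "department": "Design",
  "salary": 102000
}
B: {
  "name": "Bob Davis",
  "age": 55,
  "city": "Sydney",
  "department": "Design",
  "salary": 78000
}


Comparing each field (in key order):
  name: same
  age: DIFFERENT
  city: same
  department: same
  salary: DIFFERENT
Differences:
  age: 23 -> 55
  salary: 102000 -> 78000

2 field(s) changed

2 changes: age, salary


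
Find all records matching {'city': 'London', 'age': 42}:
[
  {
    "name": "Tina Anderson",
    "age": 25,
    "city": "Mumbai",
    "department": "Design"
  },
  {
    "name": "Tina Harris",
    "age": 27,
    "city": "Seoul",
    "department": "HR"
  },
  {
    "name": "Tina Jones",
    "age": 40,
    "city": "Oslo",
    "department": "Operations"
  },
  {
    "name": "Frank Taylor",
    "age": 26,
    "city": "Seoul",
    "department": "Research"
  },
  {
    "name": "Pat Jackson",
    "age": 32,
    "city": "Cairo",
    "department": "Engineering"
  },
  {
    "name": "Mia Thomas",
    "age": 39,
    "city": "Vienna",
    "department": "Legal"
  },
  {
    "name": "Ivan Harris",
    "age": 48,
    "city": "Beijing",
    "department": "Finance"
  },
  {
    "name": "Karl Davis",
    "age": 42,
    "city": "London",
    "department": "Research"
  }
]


Search criteria: {'city': 'London', 'age': 42}

Checking 8 records:
  Tina Anderson: {city: Mumbai, age: 25}
  Tina Harris: {city: Seoul, age: 27}
  Tina Jones: {city: Oslo, age: 40}
  Frank Taylor: {city: Seoul, age: 26}
  Pat Jackson: {city: Cairo, age: 32}
  Mia Thomas: {city: Vienna, age: 39}
  Ivan Harris: {city: Beijing, age: 48}
  Karl Davis: {city: London, age: 42} <-- MATCH

Matches: ["Karl Davis"]

["Karl Davis"]


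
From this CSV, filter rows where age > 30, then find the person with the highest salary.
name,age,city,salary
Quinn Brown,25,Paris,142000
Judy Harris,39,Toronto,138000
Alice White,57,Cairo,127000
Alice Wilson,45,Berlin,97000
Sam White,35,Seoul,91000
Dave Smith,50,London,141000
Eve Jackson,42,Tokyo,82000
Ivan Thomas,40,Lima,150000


Filter: age > 30
Sort by: salary (descending)

Filtered records (7):
  Ivan Thomas, age 40, salary $150000
  Dave Smith, age 50, salary $141000
  Judy Harris, age 39, salary $138000
  Alice White, age 57, salary $127000
  Alice Wilson, age 45, salary $97000
  Sam White, age 35, salary $91000
  Eve Jackson, age 42, salary $82000

Highest salary: Ivan Thomas ($150000)

Ivan Thomas


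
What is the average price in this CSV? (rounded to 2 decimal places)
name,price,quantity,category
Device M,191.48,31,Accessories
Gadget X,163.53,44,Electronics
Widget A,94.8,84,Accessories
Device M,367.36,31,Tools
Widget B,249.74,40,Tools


Computing average price:
Values: [191.48, 163.53, 94.8, 367.36, 249.74]
Sum = 1066.91
Count = 5
Average = 1066.91/5 = 213.382 exactly -> 213.38 (rounded half-up to 2 decimal places)

213.38


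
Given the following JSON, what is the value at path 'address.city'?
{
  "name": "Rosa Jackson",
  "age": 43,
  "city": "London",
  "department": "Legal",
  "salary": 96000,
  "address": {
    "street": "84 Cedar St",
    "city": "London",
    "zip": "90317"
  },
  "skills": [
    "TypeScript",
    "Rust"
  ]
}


Query: address.city
Path: address -> city
Value: London

London


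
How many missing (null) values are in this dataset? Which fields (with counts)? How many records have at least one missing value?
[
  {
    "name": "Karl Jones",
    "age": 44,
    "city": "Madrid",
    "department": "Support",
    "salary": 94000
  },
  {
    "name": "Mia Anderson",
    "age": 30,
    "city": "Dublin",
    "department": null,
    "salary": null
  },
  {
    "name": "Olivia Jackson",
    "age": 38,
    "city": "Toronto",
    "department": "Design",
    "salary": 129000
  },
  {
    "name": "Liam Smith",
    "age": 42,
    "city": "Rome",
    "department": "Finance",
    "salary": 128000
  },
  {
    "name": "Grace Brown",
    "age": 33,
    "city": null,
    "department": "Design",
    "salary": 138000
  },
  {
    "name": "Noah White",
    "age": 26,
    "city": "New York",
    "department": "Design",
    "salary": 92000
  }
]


Checking for missing (null) values in 6 records:

  Karl Jones: complete
  Mia Anderson: department, salary
  Olivia Jackson: complete
  Liam Smith: complete
  Grace Brown: city
  Noah White: complete

Per field:
  name: 0 missing
  age: 0 missing
  city: 1 missing
  department: 1 missing
  salary: 1 missing

Total missing values: 3
Records with any missing: 2

3 missing values (city: 1, department: 1, salary: 1); 2 incomplete records


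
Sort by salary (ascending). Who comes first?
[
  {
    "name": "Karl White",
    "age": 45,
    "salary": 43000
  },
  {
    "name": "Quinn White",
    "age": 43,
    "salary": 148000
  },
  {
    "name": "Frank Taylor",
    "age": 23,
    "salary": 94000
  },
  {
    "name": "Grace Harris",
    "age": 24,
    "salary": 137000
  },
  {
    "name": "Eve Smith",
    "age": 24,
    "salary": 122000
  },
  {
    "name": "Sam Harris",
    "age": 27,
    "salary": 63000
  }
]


Sort by: salary (ascending)

Sorted order:
  1. Karl White (salary = 43000)
  2. Sam Harris (salary = 63000)
  3. Frank Taylor (salary = 94000)
  4. Eve Smith (salary = 122000)
  5. Grace Harris (salary = 137000)
  6. Quinn White (salary = 148000)

First: Karl White

Karl White


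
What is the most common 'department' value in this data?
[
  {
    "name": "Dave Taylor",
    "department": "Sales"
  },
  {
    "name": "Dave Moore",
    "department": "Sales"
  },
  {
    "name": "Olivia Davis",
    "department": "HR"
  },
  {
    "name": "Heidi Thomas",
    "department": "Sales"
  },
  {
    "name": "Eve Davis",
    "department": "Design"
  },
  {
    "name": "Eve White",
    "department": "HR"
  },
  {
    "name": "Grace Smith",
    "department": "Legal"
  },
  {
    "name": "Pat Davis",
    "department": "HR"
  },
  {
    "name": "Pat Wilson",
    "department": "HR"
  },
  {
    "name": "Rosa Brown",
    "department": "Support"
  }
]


Counting 'department' values across 10 records:

  HR: 4 ####
  Sales: 3 ###
  Design: 1 #
  Legal: 1 #
  Support: 1 #

Most common: HR (4 times)

HR (4 times)


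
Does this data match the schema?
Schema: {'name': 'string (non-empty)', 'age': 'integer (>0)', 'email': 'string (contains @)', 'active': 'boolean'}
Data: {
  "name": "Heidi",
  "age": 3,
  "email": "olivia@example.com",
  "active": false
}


Validating each field against schema:
  name: OK (non-empty string)
  age: OK (positive integer)
  email: OK (string with @)
  active: OK (boolean)

Result: VALID

VALID


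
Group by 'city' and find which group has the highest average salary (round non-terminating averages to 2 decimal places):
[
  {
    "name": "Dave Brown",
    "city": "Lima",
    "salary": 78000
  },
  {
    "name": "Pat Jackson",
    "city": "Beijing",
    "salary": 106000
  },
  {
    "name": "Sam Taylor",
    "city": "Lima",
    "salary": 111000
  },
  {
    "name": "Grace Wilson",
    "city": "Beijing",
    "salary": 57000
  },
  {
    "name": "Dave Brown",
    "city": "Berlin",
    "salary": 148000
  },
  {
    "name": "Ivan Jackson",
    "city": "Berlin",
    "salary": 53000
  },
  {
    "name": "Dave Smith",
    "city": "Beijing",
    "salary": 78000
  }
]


Group by: city

Groups:
  Beijing: 3 people, avg salary = 241000/3 ≈ $80333.33
  Berlin: 2 people, avg salary = 201000/2 = $100500
  Lima: 2 people, avg salary = 189000/2 = $94500

Highest average salary: Berlin ($100500)

Berlin ($100500)


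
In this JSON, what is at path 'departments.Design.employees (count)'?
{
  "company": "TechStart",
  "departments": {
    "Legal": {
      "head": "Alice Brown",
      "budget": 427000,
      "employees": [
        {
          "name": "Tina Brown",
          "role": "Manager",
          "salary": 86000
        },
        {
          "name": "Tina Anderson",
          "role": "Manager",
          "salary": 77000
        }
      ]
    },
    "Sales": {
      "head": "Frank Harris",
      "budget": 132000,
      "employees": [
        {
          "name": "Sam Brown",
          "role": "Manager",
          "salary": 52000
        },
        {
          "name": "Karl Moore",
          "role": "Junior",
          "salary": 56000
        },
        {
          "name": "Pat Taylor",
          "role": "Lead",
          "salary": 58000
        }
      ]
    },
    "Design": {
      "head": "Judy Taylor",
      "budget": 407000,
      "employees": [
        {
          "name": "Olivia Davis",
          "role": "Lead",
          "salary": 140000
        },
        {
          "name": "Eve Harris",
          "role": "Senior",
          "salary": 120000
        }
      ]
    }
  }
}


Path: departments.Design.employees (count)

Navigate:
  -> departments
  -> Design
  -> employees (array, length 2)

2


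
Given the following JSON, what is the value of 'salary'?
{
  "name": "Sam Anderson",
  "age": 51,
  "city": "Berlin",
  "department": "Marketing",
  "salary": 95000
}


Looking up field 'salary'
Value: 95000

95000


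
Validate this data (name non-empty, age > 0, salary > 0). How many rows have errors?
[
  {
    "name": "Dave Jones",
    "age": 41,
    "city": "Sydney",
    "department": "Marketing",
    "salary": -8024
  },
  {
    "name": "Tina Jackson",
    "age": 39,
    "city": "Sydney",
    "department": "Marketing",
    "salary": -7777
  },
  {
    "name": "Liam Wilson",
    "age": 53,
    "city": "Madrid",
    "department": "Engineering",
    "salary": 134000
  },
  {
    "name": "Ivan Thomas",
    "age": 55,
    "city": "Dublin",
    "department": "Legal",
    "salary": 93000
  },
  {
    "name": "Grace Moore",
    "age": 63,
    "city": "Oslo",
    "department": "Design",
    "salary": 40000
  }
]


Validating 5 records:
Rules: name non-empty, age > 0, salary > 0

  Row 1 (Dave Jones): negative salary: -8024
  Row 2 (Tina Jackson): negative salary: -7777
  Row 3 (Liam Wilson): OK
  Row 4 (Ivan Thomas): OK
  Row 5 (Grace Moore): OK

Total errors: 2

2 errors


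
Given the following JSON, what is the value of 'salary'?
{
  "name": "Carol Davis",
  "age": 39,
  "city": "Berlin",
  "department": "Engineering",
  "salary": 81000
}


Looking up field 'salary'
Value: 81000

81000


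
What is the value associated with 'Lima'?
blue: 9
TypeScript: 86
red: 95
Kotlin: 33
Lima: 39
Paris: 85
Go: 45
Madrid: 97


Looking up key 'Lima'
Value: 39

39


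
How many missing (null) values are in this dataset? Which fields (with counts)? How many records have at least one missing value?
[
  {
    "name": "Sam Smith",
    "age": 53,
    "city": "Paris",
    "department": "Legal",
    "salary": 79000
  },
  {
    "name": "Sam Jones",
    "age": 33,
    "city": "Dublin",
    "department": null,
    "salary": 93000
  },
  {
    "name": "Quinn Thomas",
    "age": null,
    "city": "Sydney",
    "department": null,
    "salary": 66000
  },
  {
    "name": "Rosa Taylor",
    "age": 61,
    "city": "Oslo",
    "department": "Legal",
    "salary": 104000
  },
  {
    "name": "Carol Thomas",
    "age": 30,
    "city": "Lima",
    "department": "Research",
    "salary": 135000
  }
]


Checking for missing (null) values in 5 records:

  Sam Smith: complete
  Sam Jones: department
  Quinn Thomas: age, department
  Rosa Taylor: complete
  Carol Thomas: complete

Per field:
  name: 0 missing
  age: 1 missing
  city: 0 missing
  department: 2 missing
  salary: 0 missing

Total missing values: 3
Records with any missing: 2

3 missing values (age: 1, department: 2); 2 incomplete records


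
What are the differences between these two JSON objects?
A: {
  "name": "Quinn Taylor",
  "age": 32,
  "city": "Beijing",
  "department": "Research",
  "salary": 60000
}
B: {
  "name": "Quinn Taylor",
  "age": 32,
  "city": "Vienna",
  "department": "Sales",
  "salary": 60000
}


Comparing each field (in key order):
  name: same
  age: same
  city: DIFFERENT
  department: DIFFERENT
  salary: same
Differences:
  city: Beijing -> Vienna
  department: Research -> Sales

2 field(s) changed

2 changes: city, department


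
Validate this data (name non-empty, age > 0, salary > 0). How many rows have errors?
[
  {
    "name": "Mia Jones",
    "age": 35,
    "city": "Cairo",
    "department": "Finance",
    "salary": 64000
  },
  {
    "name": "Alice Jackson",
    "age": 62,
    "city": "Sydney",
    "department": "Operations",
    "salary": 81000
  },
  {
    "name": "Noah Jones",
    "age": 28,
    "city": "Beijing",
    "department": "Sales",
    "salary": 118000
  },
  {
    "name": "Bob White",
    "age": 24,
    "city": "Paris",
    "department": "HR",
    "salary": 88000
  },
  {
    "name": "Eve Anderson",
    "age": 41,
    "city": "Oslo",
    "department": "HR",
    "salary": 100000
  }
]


Validating 5 records:
Rules: name non-empty, age > 0, salary > 0

  Row 1 (Mia Jones): OK
  Row 2 (Alice Jackson): OK
  Row 3 (Noah Jones): OK
  Row 4 (Bob White): OK
  Row 5 (Eve Anderson): OK

Total errors: 0

0 errors


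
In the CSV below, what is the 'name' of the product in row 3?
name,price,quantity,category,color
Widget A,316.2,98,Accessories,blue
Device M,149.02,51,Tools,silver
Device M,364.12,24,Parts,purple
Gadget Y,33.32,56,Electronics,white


Query: Row 3 ('Device M'), column 'name'
Value: Device M

Device M


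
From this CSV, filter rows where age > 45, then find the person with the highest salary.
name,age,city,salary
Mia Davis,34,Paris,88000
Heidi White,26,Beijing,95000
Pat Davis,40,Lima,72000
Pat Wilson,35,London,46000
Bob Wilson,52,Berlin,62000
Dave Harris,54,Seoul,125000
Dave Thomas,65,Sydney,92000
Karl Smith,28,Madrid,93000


Filter: age > 45
Sort by: salary (descending)

Filtered records (3):
  Dave Harris, age 54, salary $125000
  Dave Thomas, age 65, salary $92000
  Bob Wilson, age 52, salary $62000

Highest salary: Dave Harris ($125000)

Dave Harris


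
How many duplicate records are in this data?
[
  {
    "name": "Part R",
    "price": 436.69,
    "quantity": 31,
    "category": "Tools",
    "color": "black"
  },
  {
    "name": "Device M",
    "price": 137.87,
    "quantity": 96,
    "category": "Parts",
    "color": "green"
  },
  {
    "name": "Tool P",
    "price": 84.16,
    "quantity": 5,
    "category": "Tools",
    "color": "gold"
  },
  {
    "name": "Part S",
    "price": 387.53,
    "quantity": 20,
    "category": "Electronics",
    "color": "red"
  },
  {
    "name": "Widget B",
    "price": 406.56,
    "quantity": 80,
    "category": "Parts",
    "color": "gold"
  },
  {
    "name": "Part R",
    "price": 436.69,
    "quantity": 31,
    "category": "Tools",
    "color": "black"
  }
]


Checking 6 records for duplicates:

  Row 1: Part R ($436.69, qty 31)
  Row 2: Device M ($137.87, qty 96)
  Row 3: Tool P ($84.16, qty 5)
  Row 4: Part S ($387.53, qty 20)
  Row 5: Widget B ($406.56, qty 80)
  Row 6: Part R ($436.69, qty 31) <-- DUPLICATE

Duplicates found: 1
Unique records: 5

1 duplicates, 5 unique


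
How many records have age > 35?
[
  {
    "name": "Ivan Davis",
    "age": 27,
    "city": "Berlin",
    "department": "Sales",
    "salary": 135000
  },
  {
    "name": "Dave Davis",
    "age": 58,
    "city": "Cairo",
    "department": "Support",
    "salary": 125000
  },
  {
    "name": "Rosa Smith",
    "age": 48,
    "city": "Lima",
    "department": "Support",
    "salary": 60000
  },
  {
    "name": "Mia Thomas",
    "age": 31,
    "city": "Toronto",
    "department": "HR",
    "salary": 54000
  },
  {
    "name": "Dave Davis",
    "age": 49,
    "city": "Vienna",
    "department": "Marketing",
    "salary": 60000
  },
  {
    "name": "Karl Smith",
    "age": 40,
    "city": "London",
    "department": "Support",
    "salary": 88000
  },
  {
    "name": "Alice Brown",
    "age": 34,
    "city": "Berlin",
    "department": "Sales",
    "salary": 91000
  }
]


Data: 7 records
Condition: age > 35

Checking each record:
  Ivan Davis: 27
  Dave Davis: 58 MATCH
  Rosa Smith: 48 MATCH
  Mia Thomas: 31
  Dave Davis: 49 MATCH
  Karl Smith: 40 MATCH
  Alice Brown: 34

Count: 4

4


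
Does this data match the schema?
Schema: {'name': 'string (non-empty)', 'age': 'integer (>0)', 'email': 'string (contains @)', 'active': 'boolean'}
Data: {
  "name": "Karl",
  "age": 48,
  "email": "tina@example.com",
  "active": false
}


Validating each field against schema:
  name: OK (non-empty string)
  age: OK (positive integer)
  email: OK (string with @)
  active: OK (boolean)

Result: VALID

VALID


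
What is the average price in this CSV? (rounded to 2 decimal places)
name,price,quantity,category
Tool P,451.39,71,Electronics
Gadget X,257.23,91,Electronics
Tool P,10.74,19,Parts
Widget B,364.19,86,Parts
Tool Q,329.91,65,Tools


Computing average price:
Values: [451.39, 257.23, 10.74, 364.19, 329.91]
Sum = 1413.46
Count = 5
Average = 1413.46/5 = 282.692 exactly -> 282.69 (rounded half-up to 2 decimal places)

282.69


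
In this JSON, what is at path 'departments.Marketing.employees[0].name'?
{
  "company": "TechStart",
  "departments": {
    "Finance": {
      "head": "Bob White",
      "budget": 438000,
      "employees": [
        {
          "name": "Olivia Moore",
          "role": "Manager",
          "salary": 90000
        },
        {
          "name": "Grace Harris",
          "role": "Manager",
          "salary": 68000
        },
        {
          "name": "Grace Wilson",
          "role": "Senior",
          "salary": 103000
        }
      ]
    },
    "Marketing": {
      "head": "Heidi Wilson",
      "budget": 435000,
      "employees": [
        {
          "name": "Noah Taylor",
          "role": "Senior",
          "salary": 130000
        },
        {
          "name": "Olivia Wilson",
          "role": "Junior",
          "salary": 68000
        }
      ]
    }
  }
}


Path: departments.Marketing.employees[0].name

Navigate:
  -> departments
  -> Marketing
  -> employees[0].name = 'Noah Taylor'

Noah Taylor


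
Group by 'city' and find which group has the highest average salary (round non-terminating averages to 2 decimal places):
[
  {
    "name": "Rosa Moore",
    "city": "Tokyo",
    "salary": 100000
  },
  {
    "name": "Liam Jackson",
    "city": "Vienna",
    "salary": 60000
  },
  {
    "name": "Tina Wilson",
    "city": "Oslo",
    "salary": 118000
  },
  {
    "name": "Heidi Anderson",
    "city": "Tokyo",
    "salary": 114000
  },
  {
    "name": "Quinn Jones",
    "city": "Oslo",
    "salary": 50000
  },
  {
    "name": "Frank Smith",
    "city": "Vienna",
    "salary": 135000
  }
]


Group by: city

Groups:
  Oslo: 2 people, avg salary = 168000/2 = $84000
  Tokyo: 2 people, avg salary = 214000/2 = $107000
  Vienna: 2 people, avg salary = 195000/2 = $97500

Highest average salary: Tokyo ($107000)

Tokyo ($107000)


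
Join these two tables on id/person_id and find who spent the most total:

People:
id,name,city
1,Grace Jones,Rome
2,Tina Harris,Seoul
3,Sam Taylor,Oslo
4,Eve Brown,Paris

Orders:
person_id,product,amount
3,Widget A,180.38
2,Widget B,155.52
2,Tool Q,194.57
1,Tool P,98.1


Join on: people.id = orders.person_id

Joined rows:
  Sam Taylor (Oslo) bought Widget A for $180.38
  Tina Harris (Seoul) bought Widget B for $155.52
  Tina Harris (Seoul) bought Tool Q for $194.57
  Grace Jones (Rome) bought Tool P for $98.1

Total per person:
  Tina Harris: $350.09
  Sam Taylor: $180.38
  Grace Jones: $98.10

Top spender: Tina Harris ($350.09)

Tina Harris ($350.09)


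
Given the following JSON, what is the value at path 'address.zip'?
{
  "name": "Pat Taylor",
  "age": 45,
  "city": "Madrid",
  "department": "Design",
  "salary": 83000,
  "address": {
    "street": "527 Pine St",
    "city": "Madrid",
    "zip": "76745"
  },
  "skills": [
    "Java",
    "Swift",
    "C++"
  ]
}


Query: address.zip
Path: address -> zip
Value: 76745

76745


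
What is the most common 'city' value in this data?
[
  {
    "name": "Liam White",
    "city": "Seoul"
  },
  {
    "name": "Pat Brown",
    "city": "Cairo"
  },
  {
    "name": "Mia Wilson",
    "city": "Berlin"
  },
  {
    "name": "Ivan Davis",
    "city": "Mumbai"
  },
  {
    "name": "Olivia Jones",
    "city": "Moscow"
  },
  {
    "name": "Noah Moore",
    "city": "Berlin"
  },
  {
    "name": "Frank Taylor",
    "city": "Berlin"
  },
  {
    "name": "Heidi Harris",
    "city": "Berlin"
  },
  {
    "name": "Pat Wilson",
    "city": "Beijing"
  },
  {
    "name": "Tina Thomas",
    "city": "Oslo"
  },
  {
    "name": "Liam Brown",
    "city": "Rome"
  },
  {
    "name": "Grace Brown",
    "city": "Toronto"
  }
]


Counting 'city' values across 12 records:

  Berlin: 4 ####
  Seoul: 1 #
  Cairo: 1 #
  Mumbai: 1 #
  Moscow: 1 #
  Beijing: 1 #
  Oslo: 1 #
  Rome: 1 #
  Toronto: 1 #

Most common: Berlin (4 times)

Berlin (4 times)


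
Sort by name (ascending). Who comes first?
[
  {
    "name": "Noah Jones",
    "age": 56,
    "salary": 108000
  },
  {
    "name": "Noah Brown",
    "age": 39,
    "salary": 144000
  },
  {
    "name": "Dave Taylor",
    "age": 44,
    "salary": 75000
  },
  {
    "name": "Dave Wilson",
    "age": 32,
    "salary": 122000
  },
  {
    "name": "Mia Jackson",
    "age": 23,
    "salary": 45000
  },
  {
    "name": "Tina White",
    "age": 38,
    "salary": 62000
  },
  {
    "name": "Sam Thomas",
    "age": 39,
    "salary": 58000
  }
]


Sort by: name (ascending)

Sorted order:
  1. Dave Taylor (name = Dave Taylor)
  2. Dave Wilson (name = Dave Wilson)
  3. Mia Jackson (name = Mia Jackson)
  4. Noah Brown (name = Noah Brown)
  5. Noah Jones (name = Noah Jones)
  6. Sam Thomas (name = Sam Thomas)
  7. Tina White (name = Tina White)

First: Dave Taylor

Dave Taylor


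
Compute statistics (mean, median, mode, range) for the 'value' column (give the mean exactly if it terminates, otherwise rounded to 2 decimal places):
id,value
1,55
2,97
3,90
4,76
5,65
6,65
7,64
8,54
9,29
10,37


Data: [55, 97, 90, 76, 65, 65, 64, 54, 29, 37]
Count: 10
Sum: 632
Mean: 632/10 = 63.2
Sorted: [29, 37, 54, 55, 64, 65, 65, 76, 90, 97]
Median: 64.5
Mode: 65 (2 times)
Range: 97 - 29 = 68
Min: 29, Max: 97

mean=63.2, median=64.5, mode=65, range=68


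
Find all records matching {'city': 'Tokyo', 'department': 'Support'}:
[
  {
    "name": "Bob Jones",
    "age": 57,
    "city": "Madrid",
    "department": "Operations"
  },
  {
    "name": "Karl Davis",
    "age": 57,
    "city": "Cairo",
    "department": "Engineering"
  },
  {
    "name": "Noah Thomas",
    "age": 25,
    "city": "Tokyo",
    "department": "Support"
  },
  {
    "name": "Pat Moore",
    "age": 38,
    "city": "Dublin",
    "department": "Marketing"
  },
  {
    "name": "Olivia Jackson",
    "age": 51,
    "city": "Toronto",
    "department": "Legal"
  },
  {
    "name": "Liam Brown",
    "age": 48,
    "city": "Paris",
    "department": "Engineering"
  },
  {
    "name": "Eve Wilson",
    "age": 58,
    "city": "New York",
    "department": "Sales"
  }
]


Search criteria: {'city': 'Tokyo', 'department': 'Support'}

Checking 7 records:
  Bob Jones: {city: Madrid, department: Operations}
  Karl Davis: {city: Cairo, department: Engineering}
  Noah Thomas: {city: Tokyo, department: Support} <-- MATCH
  Pat Moore: {city: Dublin, department: Marketing}
  Olivia Jackson: {city: Toronto, department: Legal}
  Liam Brown: {city: Paris, department: Engineering}
  Eve Wilson: {city: New York, department: Sales}

Matches: ["Noah Thomas"]

["Noah Thomas"]


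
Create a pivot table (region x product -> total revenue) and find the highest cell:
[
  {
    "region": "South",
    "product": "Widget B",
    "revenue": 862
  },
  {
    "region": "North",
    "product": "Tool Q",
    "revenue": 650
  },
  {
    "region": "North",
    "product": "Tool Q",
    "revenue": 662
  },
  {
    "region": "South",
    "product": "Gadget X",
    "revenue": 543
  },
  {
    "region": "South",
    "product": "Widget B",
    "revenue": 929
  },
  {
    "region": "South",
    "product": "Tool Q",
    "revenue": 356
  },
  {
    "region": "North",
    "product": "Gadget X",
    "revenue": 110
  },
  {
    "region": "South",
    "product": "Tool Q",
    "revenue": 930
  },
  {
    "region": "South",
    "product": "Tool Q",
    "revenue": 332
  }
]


Pivot: region (rows) x product (columns) -> total revenue

     Gadget X      Tool Q        Widget B    
North          110          1312             0  
South          543          1618          1791  

Highest: South / Widget B = $1791

South / Widget B = $1791


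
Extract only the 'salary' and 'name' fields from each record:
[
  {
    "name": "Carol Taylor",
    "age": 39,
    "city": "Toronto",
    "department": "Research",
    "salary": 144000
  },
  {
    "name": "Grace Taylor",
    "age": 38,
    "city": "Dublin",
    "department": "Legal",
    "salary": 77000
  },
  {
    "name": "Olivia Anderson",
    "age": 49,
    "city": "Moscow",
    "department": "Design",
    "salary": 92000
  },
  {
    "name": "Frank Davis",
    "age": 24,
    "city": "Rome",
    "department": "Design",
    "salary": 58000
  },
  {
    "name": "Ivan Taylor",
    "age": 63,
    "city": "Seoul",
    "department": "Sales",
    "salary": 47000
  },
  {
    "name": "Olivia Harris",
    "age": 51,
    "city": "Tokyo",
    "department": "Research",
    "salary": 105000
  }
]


Original: 6 records with fields: name, age, city, department, salary
Keep: ['salary', 'name']
Drop: ['age', 'city', 'department']
Result: 6 records, 2 fields each

[
  {
    "salary": 144000,
    "name": "Carol Taylor"
  },
  {
    "salary": 77000,
    "name": "Grace Taylor"
  },
  {
    "salary": 92000,
    "name": "Olivia Anderson"
  },
  {
    "salary": 58000,
    "name": "Frank Davis"
  },
  {
    "salary": 47000,
    "name": "Ivan Taylor"
  },
  {
    "salary": 105000,
    "name": "Olivia Harris"
  }
]
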